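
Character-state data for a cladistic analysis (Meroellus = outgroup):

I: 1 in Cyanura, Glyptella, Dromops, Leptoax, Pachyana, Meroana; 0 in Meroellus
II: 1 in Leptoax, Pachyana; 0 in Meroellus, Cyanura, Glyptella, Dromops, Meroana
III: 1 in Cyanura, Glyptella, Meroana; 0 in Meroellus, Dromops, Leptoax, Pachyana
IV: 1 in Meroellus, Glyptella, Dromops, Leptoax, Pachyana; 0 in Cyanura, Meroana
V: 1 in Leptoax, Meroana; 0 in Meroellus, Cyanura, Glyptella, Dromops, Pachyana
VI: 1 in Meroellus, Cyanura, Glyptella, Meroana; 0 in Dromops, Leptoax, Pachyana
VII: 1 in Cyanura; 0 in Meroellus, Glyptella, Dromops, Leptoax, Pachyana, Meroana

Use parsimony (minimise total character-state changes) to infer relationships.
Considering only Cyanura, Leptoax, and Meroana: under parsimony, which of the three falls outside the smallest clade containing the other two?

Character polarity is set by the outgroup: the derived state is whichever differs from the outgroup's state, so for IV, VI the derived state is '0', and for the remaining characters it is '1'.
All ingroup taxa share the derived state '1' for I; it defines the ingroup but does not resolve relationships within it.
II (derived state '1') is shared by Leptoax and Pachyana — a synapomorphy uniting that clade.
Only Cyanura, Glyptella, and Meroana show the derived state '1' for III, supporting them as a clade.
Only Cyanura and Meroana show the derived state '0' for IV, supporting them as a clade.
V (state '1') occurs in Leptoax and Meroana but conflicts with the nesting implied by the other characters — most parsimoniously interpreted as homoplasy.
VI: derived state '0' in Dromops, Leptoax, and Pachyana only — synapomorphy for {Dromops, Leptoax, Pachyana}.
VII (derived state '1') is unique to Cyanura (autapomorphy; uninformative for grouping).
Most parsimonious ingroup topology: (((Cyanura,Meroana),Glyptella),((Leptoax,Pachyana),Dromops)).
Meroana and Cyanura share a more recent common ancestor with each other than either does with Leptoax, so Leptoax is the least closely related of the three.

Leptoax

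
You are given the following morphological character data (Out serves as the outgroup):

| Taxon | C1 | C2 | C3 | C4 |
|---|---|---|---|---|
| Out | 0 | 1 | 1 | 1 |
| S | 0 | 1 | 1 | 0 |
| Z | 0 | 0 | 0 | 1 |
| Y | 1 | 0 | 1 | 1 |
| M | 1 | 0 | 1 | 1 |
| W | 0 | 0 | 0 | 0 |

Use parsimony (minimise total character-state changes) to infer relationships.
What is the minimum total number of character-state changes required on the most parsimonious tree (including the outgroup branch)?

Character polarity is set by the outgroup: the derived state is whichever differs from the outgroup's state, so for C2, C3, C4 the derived state is '0', and for the remaining characters it is '1'.
Only M and Y show the derived state '1' for C1, supporting them as a clade.
Only M, W, Y, and Z show the derived state '0' for C2, supporting them as a clade.
C3: derived state '0' in W and Z only — synapomorphy for {W, Z}.
C4 (state '0') occurs in S and W but conflicts with the nesting implied by the other characters — most parsimoniously interpreted as homoplasy.
Most parsimonious ingroup topology: (((Z,W),(Y,M)),S).
Changes per character on this tree: C1: 1; C2: 1; C3: 1; C4: 2.
Total = 5.

5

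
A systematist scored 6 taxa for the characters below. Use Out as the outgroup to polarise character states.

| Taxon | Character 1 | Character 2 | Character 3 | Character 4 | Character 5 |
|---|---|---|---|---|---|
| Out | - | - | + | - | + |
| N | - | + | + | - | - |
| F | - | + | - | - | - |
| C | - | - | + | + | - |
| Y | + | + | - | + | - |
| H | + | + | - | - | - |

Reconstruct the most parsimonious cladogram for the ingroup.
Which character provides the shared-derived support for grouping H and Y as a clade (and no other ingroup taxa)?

Character 1

Character polarity is set by the outgroup: the derived state is whichever differs from the outgroup's state, so for Character 3, Character 5 the derived state is '-', and for the remaining characters it is '+'.
Character 1 (derived state '+') is shared by H and Y — a synapomorphy uniting that clade.
Character 2: derived state '+' in F, H, N, and Y only — synapomorphy for {F, H, N, Y}.
Character 3: derived state '-' in F, H, and Y only — synapomorphy for {F, H, Y}.
Character 4 groups C and Y, which is incompatible with the clades supported by the remaining characters; treating it as convergent (homoplasy) costs fewer steps than any alternative tree.
All ingroup taxa share the derived state '-' for Character 5; it defines the ingroup but does not resolve relationships within it.
Most parsimonious ingroup topology: ((N,(F,(Y,H))),C).
The clade {H, Y} is supported by Character 1: its derived state '+' occurs in exactly those taxa and in no other taxon (including the outgroup).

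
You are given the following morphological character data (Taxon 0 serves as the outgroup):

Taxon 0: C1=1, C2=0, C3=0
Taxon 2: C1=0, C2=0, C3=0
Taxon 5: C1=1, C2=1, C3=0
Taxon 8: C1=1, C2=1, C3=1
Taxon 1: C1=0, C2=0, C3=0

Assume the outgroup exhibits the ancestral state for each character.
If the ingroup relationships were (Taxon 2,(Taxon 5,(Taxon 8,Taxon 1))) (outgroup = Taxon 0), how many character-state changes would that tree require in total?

Map each character onto (Taxon 2,(Taxon 5,(Taxon 8,Taxon 1))) (rooted by Taxon 0) and count the minimum state changes it requires (Fitch parsimony):
C1: 2; C2: 2; C3: 1.
Total tree length = 5.

5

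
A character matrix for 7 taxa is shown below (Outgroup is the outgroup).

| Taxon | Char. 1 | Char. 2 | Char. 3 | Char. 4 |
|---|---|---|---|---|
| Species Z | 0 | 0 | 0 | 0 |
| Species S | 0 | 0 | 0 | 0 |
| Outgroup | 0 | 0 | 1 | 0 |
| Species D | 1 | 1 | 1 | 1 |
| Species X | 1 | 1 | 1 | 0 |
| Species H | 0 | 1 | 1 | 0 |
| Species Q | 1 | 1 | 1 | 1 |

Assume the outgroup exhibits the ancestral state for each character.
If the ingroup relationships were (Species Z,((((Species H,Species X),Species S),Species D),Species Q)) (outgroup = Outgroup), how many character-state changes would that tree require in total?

9

Map each character onto (Species Z,((((Species H,Species X),Species S),Species D),Species Q)) (rooted by Outgroup) and count the minimum state changes it requires (Fitch parsimony):
Char. 1: 3; Char. 2: 2; Char. 3: 2; Char. 4: 2.
Total tree length = 9.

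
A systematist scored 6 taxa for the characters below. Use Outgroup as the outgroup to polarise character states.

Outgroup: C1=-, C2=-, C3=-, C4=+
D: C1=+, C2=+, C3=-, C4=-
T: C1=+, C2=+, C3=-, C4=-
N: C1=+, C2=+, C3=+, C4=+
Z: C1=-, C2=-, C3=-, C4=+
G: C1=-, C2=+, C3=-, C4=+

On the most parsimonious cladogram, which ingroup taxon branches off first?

Z

Character polarity is set by the outgroup: the derived state is whichever differs from the outgroup's state, so for C4 the derived state is '-', and for the remaining characters it is '+'.
C1 (derived state '+') is shared by D, N, and T — a synapomorphy uniting that clade.
C2 (derived state '+') is shared by D, G, N, and T — a synapomorphy uniting that clade.
C3 (derived state '+') is unique to N (autapomorphy; uninformative for grouping).
Only D and T show the derived state '-' for C4, supporting them as a clade.
Most parsimonious ingroup topology: ((((D,T),N),G),Z).
Z is sister to the clade containing all other ingroup taxa, so it is the earliest-diverging (most basal) ingroup lineage.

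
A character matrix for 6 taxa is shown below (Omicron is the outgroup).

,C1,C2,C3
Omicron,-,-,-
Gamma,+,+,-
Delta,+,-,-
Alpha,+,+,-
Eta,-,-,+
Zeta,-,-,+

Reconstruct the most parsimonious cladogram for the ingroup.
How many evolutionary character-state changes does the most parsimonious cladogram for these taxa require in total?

The outgroup has state '-' for every character, so '+' is the derived state throughout.
C1: derived state '+' in Alpha, Delta, and Gamma only — synapomorphy for {Alpha, Delta, Gamma}.
C2 (derived state '+') is shared by Alpha and Gamma — a synapomorphy uniting that clade.
C3: derived state '+' in Eta and Zeta only — synapomorphy for {Eta, Zeta}.
Most parsimonious ingroup topology: (((Gamma,Alpha),Delta),(Eta,Zeta)).
Changes per character on this tree: C1: 1; C2: 1; C3: 1.
Total = 3.

3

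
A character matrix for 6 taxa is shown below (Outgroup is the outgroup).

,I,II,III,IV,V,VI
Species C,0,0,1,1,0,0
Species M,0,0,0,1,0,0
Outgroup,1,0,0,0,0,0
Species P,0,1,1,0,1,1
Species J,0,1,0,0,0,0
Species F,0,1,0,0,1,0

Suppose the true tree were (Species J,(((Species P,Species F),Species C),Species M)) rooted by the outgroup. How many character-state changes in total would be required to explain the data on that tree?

9

Map each character onto (Species J,(((Species P,Species F),Species C),Species M)) (rooted by Outgroup) and count the minimum state changes it requires (Fitch parsimony):
I: 1; II: 2; III: 2; IV: 2; V: 1; VI: 1.
Total tree length = 9.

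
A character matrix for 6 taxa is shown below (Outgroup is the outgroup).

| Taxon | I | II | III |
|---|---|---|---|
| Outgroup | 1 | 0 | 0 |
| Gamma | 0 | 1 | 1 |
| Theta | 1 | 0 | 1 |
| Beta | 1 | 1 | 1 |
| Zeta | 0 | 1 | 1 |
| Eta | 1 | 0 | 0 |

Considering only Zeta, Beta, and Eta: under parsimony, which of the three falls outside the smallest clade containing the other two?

Character polarity is set by the outgroup: the derived state is whichever differs from the outgroup's state, so for I the derived state is '0', and for the remaining characters it is '1'.
I (derived state '0') is shared by Gamma and Zeta — a synapomorphy uniting that clade.
II: derived state '1' in Beta, Gamma, and Zeta only — synapomorphy for {Beta, Gamma, Zeta}.
III: derived state '1' in Beta, Gamma, Theta, and Zeta only — synapomorphy for {Beta, Gamma, Theta, Zeta}.
Most parsimonious ingroup topology: ((((Gamma,Zeta),Beta),Theta),Eta).
Zeta and Beta share a more recent common ancestor with each other than either does with Eta, so Eta is the least closely related of the three.

Eta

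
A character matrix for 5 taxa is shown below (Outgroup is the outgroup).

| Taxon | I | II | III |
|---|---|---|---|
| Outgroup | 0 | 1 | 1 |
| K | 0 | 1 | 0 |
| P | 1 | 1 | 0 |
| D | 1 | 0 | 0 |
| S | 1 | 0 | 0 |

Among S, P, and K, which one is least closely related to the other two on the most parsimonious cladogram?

Character polarity is set by the outgroup: the derived state is whichever differs from the outgroup's state, so for II, III the derived state is '0', and for the remaining characters it is '1'.
I: derived state '1' in D, P, and S only — synapomorphy for {D, P, S}.
Only D and S show the derived state '0' for II, supporting them as a clade.
All ingroup taxa share the derived state '0' for III; it defines the ingroup but does not resolve relationships within it.
Most parsimonious ingroup topology: (K,(P,(D,S))).
S and P share a more recent common ancestor with each other than either does with K, so K is the least closely related of the three.

K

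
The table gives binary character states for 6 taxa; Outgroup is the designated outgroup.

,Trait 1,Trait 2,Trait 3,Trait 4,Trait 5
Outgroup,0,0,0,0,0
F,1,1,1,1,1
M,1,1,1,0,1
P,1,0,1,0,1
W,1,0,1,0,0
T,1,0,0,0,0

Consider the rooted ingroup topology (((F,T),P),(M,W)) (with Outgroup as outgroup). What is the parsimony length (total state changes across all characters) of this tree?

Map each character onto (((F,T),P),(M,W)) (rooted by Outgroup) and count the minimum state changes it requires (Fitch parsimony):
Trait 1: 1; Trait 2: 2; Trait 3: 2; Trait 4: 1; Trait 5: 3.
Total tree length = 9.

9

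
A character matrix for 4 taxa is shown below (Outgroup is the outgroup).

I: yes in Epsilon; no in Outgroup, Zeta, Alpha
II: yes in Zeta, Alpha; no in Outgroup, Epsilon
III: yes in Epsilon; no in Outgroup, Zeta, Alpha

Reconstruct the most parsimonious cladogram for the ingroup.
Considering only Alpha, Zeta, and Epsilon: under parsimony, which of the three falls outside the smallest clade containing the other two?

Epsilon

The outgroup has state 'no' for every character, so 'yes' is the derived state throughout.
I (derived state 'yes') is unique to Epsilon (autapomorphy; uninformative for grouping).
Only Alpha and Zeta show the derived state 'yes' for II, supporting them as a clade.
III (derived state 'yes') is unique to Epsilon (autapomorphy; uninformative for grouping).
Most parsimonious ingroup topology: (Epsilon,(Zeta,Alpha)).
Alpha and Zeta share a more recent common ancestor with each other than either does with Epsilon, so Epsilon is the least closely related of the three.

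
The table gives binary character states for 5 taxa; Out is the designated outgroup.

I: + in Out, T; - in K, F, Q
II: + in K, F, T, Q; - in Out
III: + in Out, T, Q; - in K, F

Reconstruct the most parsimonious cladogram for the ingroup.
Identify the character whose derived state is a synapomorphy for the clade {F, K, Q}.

I

Character polarity is set by the outgroup: the derived state is whichever differs from the outgroup's state, so for I, III the derived state is '-', and for the remaining characters it is '+'.
I (derived state '-') is shared by F, K, and Q — a synapomorphy uniting that clade.
II (derived state '+') is shared by all ingroup taxa — unites the whole ingroup.
III: derived state '-' in F and K only — synapomorphy for {F, K}.
Most parsimonious ingroup topology: (((K,F),Q),T).
The clade {F, K, Q} is supported by I: its derived state '-' occurs in exactly those taxa and in no other taxon (including the outgroup).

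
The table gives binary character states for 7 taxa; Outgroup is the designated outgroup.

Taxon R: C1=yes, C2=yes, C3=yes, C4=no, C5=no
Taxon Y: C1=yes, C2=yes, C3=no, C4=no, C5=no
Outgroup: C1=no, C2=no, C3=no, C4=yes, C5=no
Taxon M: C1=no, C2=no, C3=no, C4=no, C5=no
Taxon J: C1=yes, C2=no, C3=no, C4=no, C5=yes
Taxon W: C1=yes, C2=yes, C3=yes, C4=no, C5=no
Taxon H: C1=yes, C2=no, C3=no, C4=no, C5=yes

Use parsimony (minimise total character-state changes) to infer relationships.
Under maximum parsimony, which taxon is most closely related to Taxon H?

Character polarity is set by the outgroup: the derived state is whichever differs from the outgroup's state, so for C4 the derived state is 'no', and for the remaining characters it is 'yes'.
C1 (derived state 'yes') is shared by Taxon H, Taxon J, Taxon R, Taxon W, and Taxon Y — a synapomorphy uniting that clade.
Only Taxon R, Taxon W, and Taxon Y show the derived state 'yes' for C2, supporting them as a clade.
C3 (derived state 'yes') is shared by Taxon R and Taxon W — a synapomorphy uniting that clade.
All ingroup taxa share the derived state 'no' for C4; it defines the ingroup but does not resolve relationships within it.
C5: derived state 'yes' in Taxon H and Taxon J only — synapomorphy for {Taxon H, Taxon J}.
Most parsimonious ingroup topology: (((Taxon J,Taxon H),((Taxon W,Taxon R),Taxon Y)),Taxon M).
Taxon H and Taxon J form a cherry on this tree, so they are sister taxa.

Taxon J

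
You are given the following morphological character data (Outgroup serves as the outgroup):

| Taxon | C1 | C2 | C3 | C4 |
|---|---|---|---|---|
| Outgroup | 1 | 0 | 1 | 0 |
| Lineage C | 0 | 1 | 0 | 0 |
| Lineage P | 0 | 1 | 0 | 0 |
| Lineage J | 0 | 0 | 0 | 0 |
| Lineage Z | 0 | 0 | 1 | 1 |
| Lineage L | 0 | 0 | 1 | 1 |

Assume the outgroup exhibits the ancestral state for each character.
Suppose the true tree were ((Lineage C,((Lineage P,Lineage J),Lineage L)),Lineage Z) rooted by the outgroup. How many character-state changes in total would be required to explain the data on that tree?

7

Map each character onto ((Lineage C,((Lineage P,Lineage J),Lineage L)),Lineage Z) (rooted by Outgroup) and count the minimum state changes it requires (Fitch parsimony):
C1: 1; C2: 2; C3: 2; C4: 2.
Total tree length = 7.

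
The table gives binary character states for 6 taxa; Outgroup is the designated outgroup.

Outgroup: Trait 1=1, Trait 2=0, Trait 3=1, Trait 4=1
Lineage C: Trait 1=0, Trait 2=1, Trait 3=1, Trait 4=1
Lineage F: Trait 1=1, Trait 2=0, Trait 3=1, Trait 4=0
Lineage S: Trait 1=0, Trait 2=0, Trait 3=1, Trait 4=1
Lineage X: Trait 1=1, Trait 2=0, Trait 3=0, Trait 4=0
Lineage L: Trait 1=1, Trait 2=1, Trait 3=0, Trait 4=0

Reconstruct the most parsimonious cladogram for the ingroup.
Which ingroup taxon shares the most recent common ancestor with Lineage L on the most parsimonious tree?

Lineage X

Character polarity is set by the outgroup: the derived state is whichever differs from the outgroup's state, so for Trait 1, Trait 3, Trait 4 the derived state is '0', and for the remaining characters it is '1'.
Only Lineage C and Lineage S show the derived state '0' for Trait 1, supporting them as a clade.
Trait 2 groups Lineage C and Lineage L, which is incompatible with the clades supported by the remaining characters; treating it as convergent (homoplasy) costs fewer steps than any alternative tree.
Trait 3 (derived state '0') is shared by Lineage L and Lineage X — a synapomorphy uniting that clade.
Trait 4 (derived state '0') is shared by Lineage F, Lineage L, and Lineage X — a synapomorphy uniting that clade.
Most parsimonious ingroup topology: ((Lineage C,Lineage S),(Lineage F,(Lineage X,Lineage L))).
Lineage L and Lineage X form a cherry on this tree, so they are sister taxa.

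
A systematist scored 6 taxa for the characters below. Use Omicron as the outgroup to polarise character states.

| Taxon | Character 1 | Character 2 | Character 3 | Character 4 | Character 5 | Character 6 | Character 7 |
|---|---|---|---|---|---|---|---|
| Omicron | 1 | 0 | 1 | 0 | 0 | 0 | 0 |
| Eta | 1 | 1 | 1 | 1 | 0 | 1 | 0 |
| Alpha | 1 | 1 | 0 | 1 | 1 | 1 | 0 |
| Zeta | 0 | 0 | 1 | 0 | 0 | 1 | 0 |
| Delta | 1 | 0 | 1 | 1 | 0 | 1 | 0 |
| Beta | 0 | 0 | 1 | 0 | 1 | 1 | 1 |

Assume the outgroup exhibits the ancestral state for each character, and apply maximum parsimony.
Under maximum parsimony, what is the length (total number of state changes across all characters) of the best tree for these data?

8

Character polarity is set by the outgroup: the derived state is whichever differs from the outgroup's state, so for Character 1, Character 3 the derived state is '0', and for the remaining characters it is '1'.
Character 1 (derived state '0') is shared by Beta and Zeta — a synapomorphy uniting that clade.
Character 2 (derived state '1') is shared by Alpha and Eta — a synapomorphy uniting that clade.
Character 3: derived state '0' in Alpha only — an autapomorphy, so it tells us nothing about relationships among taxa.
Character 4: derived state '1' in Alpha, Delta, and Eta only — synapomorphy for {Alpha, Delta, Eta}.
Character 5 (state '1') occurs in Alpha and Beta but conflicts with the nesting implied by the other characters — most parsimoniously interpreted as homoplasy.
All ingroup taxa share the derived state '1' for Character 6; it defines the ingroup but does not resolve relationships within it.
Character 7 (derived state '1') is unique to Beta (autapomorphy; uninformative for grouping).
Most parsimonious ingroup topology: (((Eta,Alpha),Delta),(Zeta,Beta)).
Changes per character on this tree: Character 1: 1; Character 2: 1; Character 3: 1; Character 4: 1; Character 5: 2; Character 6: 1; Character 7: 1.
Total = 8.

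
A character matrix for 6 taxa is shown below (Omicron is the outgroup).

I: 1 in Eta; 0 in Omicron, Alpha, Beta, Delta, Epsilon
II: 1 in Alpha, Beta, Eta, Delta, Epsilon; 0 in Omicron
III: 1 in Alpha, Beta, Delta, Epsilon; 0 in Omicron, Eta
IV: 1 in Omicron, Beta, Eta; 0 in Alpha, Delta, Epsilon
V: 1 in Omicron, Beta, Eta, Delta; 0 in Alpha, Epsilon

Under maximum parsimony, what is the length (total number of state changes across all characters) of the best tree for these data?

5

Character polarity is set by the outgroup: the derived state is whichever differs from the outgroup's state, so for IV, V the derived state is '0', and for the remaining characters it is '1'.
I (derived state '1') is unique to Eta (autapomorphy; uninformative for grouping).
All ingroup taxa share the derived state '1' for II; it defines the ingroup but does not resolve relationships within it.
III (derived state '1') is shared by Alpha, Beta, Delta, and Epsilon — a synapomorphy uniting that clade.
IV: derived state '0' in Alpha, Delta, and Epsilon only — synapomorphy for {Alpha, Delta, Epsilon}.
V (derived state '0') is shared by Alpha and Epsilon — a synapomorphy uniting that clade.
Most parsimonious ingroup topology: ((((Alpha,Epsilon),Delta),Beta),Eta).
Changes per character on this tree: I: 1; II: 1; III: 1; IV: 1; V: 1.
Total = 5.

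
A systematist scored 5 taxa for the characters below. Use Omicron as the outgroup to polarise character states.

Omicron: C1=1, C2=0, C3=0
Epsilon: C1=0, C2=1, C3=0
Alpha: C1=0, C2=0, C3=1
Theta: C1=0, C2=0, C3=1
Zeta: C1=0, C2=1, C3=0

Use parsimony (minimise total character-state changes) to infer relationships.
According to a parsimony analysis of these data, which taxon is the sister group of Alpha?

Theta

Character polarity is set by the outgroup: the derived state is whichever differs from the outgroup's state, so for C1 the derived state is '0', and for the remaining characters it is '1'.
C1 (derived state '0') is shared by all ingroup taxa — unites the whole ingroup.
Only Epsilon and Zeta show the derived state '1' for C2, supporting them as a clade.
C3 (derived state '1') is shared by Alpha and Theta — a synapomorphy uniting that clade.
Most parsimonious ingroup topology: ((Epsilon,Zeta),(Alpha,Theta)).
Alpha and Theta form a cherry on this tree, so they are sister taxa.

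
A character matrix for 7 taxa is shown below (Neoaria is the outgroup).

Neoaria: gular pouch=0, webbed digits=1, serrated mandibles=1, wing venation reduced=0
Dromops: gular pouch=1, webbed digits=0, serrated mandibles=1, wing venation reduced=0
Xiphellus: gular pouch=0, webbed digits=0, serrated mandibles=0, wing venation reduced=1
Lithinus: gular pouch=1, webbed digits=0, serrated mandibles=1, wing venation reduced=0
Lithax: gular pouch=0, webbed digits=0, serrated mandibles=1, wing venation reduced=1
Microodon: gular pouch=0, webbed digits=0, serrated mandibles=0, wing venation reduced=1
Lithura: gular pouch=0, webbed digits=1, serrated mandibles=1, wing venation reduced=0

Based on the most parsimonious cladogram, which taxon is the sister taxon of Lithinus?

Character polarity is set by the outgroup: the derived state is whichever differs from the outgroup's state, so for webbed digits, serrated mandibles the derived state is '0', and for the remaining characters it is '1'.
gular pouch (derived state '1') is shared by Dromops and Lithinus — a synapomorphy uniting that clade.
Only Dromops, Lithax, Lithinus, Microodon, and Xiphellus show the derived state '0' for webbed digits, supporting them as a clade.
serrated mandibles (derived state '0') is shared by Microodon and Xiphellus — a synapomorphy uniting that clade.
wing venation reduced: derived state '1' in Lithax, Microodon, and Xiphellus only — synapomorphy for {Lithax, Microodon, Xiphellus}.
Most parsimonious ingroup topology: (((Dromops,Lithinus),((Xiphellus,Microodon),Lithax)),Lithura).
Lithinus and Dromops form a cherry on this tree, so they are sister taxa.

Dromops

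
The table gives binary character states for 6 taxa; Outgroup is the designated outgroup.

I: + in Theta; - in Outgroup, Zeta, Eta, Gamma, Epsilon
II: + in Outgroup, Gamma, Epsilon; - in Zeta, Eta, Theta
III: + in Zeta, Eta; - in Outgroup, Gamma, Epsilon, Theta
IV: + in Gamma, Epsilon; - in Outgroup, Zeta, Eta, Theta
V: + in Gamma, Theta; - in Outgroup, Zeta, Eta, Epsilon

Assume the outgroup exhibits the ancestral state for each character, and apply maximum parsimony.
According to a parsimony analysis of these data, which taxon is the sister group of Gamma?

Character polarity is set by the outgroup: the derived state is whichever differs from the outgroup's state, so for II the derived state is '-', and for the remaining characters it is '+'.
I (derived state '+') is unique to Theta (autapomorphy; uninformative for grouping).
II (derived state '-') is shared by Eta, Theta, and Zeta — a synapomorphy uniting that clade.
III: derived state '+' in Eta and Zeta only — synapomorphy for {Eta, Zeta}.
IV: derived state '+' in Epsilon and Gamma only — synapomorphy for {Epsilon, Gamma}.
V (state '+') occurs in Gamma and Theta but conflicts with the nesting implied by the other characters — most parsimoniously interpreted as homoplasy.
Most parsimonious ingroup topology: (((Zeta,Eta),Theta),(Gamma,Epsilon)).
Gamma and Epsilon form a cherry on this tree, so they are sister taxa.

Epsilon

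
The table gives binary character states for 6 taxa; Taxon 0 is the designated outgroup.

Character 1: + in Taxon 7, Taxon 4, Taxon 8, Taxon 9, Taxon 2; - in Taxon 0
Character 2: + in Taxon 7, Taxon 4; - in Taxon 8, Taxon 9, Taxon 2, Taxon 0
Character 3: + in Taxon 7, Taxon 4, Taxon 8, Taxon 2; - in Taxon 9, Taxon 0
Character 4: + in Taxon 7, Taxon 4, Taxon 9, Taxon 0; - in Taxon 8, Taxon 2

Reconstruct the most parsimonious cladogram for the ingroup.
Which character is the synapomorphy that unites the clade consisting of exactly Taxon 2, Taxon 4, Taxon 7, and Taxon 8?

Character 3

Character polarity is set by the outgroup: the derived state is whichever differs from the outgroup's state, so for Character 4 the derived state is '-', and for the remaining characters it is '+'.
All ingroup taxa share the derived state '+' for Character 1; it defines the ingroup but does not resolve relationships within it.
Only Taxon 4 and Taxon 7 show the derived state '+' for Character 2, supporting them as a clade.
Character 3: derived state '+' in Taxon 2, Taxon 4, Taxon 7, and Taxon 8 only — synapomorphy for {Taxon 2, Taxon 4, Taxon 7, Taxon 8}.
Character 4 (derived state '-') is shared by Taxon 2 and Taxon 8 — a synapomorphy uniting that clade.
Most parsimonious ingroup topology: (((Taxon 4,Taxon 7),(Taxon 2,Taxon 8)),Taxon 9).
The clade {Taxon 2, Taxon 4, Taxon 7, Taxon 8} is supported by Character 3: its derived state '+' occurs in exactly those taxa and in no other taxon (including the outgroup).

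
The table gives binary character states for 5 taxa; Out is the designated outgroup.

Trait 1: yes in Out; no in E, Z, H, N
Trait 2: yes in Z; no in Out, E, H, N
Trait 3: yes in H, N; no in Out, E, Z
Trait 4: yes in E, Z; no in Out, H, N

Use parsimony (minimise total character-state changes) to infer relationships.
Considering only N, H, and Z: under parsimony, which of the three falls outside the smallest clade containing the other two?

Character polarity is set by the outgroup: the derived state is whichever differs from the outgroup's state, so for Trait 1 the derived state is 'no', and for the remaining characters it is 'yes'.
Trait 1 (derived state 'no') is shared by all ingroup taxa — unites the whole ingroup.
Trait 2: derived state 'yes' in Z only — an autapomorphy, so it tells us nothing about relationships among taxa.
Trait 3: derived state 'yes' in H and N only — synapomorphy for {H, N}.
Only E and Z show the derived state 'yes' for Trait 4, supporting them as a clade.
Most parsimonious ingroup topology: ((E,Z),(H,N)).
H and N share a more recent common ancestor with each other than either does with Z, so Z is the least closely related of the three.

Z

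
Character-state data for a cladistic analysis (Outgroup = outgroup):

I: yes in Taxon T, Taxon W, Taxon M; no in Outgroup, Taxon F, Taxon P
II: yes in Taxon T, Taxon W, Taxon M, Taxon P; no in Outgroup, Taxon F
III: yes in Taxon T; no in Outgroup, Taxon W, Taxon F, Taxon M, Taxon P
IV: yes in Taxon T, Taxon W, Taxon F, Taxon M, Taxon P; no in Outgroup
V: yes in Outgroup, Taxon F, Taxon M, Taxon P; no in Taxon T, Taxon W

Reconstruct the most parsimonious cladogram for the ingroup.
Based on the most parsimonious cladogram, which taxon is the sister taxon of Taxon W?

Taxon T

Character polarity is set by the outgroup: the derived state is whichever differs from the outgroup's state, so for V the derived state is 'no', and for the remaining characters it is 'yes'.
I (derived state 'yes') is shared by Taxon M, Taxon T, and Taxon W — a synapomorphy uniting that clade.
II: derived state 'yes' in Taxon M, Taxon P, Taxon T, and Taxon W only — synapomorphy for {Taxon M, Taxon P, Taxon T, Taxon W}.
III: derived state 'yes' in Taxon T only — an autapomorphy, so it tells us nothing about relationships among taxa.
All ingroup taxa share the derived state 'yes' for IV; it defines the ingroup but does not resolve relationships within it.
V (derived state 'no') is shared by Taxon T and Taxon W — a synapomorphy uniting that clade.
Most parsimonious ingroup topology: (((Taxon M,(Taxon T,Taxon W)),Taxon P),Taxon F).
Taxon W and Taxon T form a cherry on this tree, so they are sister taxa.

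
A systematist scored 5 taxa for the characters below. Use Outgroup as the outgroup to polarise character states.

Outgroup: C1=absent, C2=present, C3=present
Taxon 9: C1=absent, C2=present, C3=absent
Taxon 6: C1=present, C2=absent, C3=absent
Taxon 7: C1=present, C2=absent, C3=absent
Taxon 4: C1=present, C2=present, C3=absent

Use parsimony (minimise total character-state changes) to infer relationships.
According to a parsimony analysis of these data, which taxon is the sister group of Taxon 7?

Character polarity is set by the outgroup: the derived state is whichever differs from the outgroup's state, so for C2, C3 the derived state is 'absent', and for the remaining characters it is 'present'.
C1 (derived state 'present') is shared by Taxon 4, Taxon 6, and Taxon 7 — a synapomorphy uniting that clade.
C2 (derived state 'absent') is shared by Taxon 6 and Taxon 7 — a synapomorphy uniting that clade.
All ingroup taxa share the derived state 'absent' for C3; it defines the ingroup but does not resolve relationships within it.
Most parsimonious ingroup topology: (Taxon 9,((Taxon 6,Taxon 7),Taxon 4)).
Taxon 7 and Taxon 6 form a cherry on this tree, so they are sister taxa.

Taxon 6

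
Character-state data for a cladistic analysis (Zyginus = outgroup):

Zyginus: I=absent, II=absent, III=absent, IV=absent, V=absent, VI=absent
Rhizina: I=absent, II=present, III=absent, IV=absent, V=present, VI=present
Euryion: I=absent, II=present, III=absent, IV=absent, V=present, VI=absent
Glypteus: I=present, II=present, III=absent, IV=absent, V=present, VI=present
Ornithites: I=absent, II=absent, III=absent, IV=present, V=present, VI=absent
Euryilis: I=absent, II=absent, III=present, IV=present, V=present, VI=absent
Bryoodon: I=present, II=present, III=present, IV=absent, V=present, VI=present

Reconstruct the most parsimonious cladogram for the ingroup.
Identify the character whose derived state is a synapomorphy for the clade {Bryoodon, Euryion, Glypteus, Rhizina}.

II

The outgroup has state 'absent' for every character, so 'present' is the derived state throughout.
I (derived state 'present') is shared by Bryoodon and Glypteus — a synapomorphy uniting that clade.
II: derived state 'present' in Bryoodon, Euryion, Glypteus, and Rhizina only — synapomorphy for {Bryoodon, Euryion, Glypteus, Rhizina}.
III (state 'present') occurs in Bryoodon and Euryilis but conflicts with the nesting implied by the other characters — most parsimoniously interpreted as homoplasy.
IV (derived state 'present') is shared by Euryilis and Ornithites — a synapomorphy uniting that clade.
All ingroup taxa share the derived state 'present' for V; it defines the ingroup but does not resolve relationships within it.
VI (derived state 'present') is shared by Bryoodon, Glypteus, and Rhizina — a synapomorphy uniting that clade.
Most parsimonious ingroup topology: (((Rhizina,(Glypteus,Bryoodon)),Euryion),(Ornithites,Euryilis)).
The clade {Bryoodon, Euryion, Glypteus, Rhizina} is supported by II: its derived state 'present' occurs in exactly those taxa and in no other taxon (including the outgroup).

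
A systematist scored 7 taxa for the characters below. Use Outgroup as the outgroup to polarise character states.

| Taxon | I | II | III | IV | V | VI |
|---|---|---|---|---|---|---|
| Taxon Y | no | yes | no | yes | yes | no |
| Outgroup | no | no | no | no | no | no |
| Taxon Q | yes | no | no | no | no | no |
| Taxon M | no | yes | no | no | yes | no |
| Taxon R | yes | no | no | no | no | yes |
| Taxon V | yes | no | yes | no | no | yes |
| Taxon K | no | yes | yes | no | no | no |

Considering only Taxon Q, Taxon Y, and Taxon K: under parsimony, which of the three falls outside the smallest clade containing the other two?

Taxon Q

The outgroup has state 'no' for every character, so 'yes' is the derived state throughout.
I (derived state 'yes') is shared by Taxon Q, Taxon R, and Taxon V — a synapomorphy uniting that clade.
Only Taxon K, Taxon M, and Taxon Y show the derived state 'yes' for II, supporting them as a clade.
III (state 'yes') occurs in Taxon K and Taxon V but conflicts with the nesting implied by the other characters — most parsimoniously interpreted as homoplasy.
IV: derived state 'yes' in Taxon Y only — an autapomorphy, so it tells us nothing about relationships among taxa.
Only Taxon M and Taxon Y show the derived state 'yes' for V, supporting them as a clade.
VI: derived state 'yes' in Taxon R and Taxon V only — synapomorphy for {Taxon R, Taxon V}.
Most parsimonious ingroup topology: ((Taxon K,(Taxon M,Taxon Y)),((Taxon V,Taxon R),Taxon Q)).
Taxon Y and Taxon K share a more recent common ancestor with each other than either does with Taxon Q, so Taxon Q is the least closely related of the three.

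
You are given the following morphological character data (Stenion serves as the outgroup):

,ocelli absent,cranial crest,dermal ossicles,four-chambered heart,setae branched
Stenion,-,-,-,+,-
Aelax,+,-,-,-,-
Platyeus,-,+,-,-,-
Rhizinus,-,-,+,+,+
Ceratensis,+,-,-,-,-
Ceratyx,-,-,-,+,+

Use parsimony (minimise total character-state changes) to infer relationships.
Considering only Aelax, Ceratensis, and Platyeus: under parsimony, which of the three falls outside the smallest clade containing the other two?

Platyeus

Character polarity is set by the outgroup: the derived state is whichever differs from the outgroup's state, so for four-chambered heart the derived state is '-', and for the remaining characters it is '+'.
ocelli absent: derived state '+' in Aelax and Ceratensis only — synapomorphy for {Aelax, Ceratensis}.
cranial crest (derived state '+') is unique to Platyeus (autapomorphy; uninformative for grouping).
dermal ossicles (derived state '+') is unique to Rhizinus (autapomorphy; uninformative for grouping).
four-chambered heart (derived state '-') is shared by Aelax, Ceratensis, and Platyeus — a synapomorphy uniting that clade.
setae branched (derived state '+') is shared by Ceratyx and Rhizinus — a synapomorphy uniting that clade.
Most parsimonious ingroup topology: (((Aelax,Ceratensis),Platyeus),(Rhizinus,Ceratyx)).
Aelax and Ceratensis share a more recent common ancestor with each other than either does with Platyeus, so Platyeus is the least closely related of the three.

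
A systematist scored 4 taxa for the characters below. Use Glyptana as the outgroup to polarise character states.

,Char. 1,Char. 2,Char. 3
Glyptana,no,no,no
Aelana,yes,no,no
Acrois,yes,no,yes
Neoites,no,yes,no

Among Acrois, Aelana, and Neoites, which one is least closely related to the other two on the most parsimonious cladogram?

Neoites

The outgroup has state 'no' for every character, so 'yes' is the derived state throughout.
Only Acrois and Aelana show the derived state 'yes' for Char. 1, supporting them as a clade.
Char. 2 (derived state 'yes') is unique to Neoites (autapomorphy; uninformative for grouping).
Char. 3: derived state 'yes' in Acrois only — an autapomorphy, so it tells us nothing about relationships among taxa.
Most parsimonious ingroup topology: ((Aelana,Acrois),Neoites).
Acrois and Aelana share a more recent common ancestor with each other than either does with Neoites, so Neoites is the least closely related of the three.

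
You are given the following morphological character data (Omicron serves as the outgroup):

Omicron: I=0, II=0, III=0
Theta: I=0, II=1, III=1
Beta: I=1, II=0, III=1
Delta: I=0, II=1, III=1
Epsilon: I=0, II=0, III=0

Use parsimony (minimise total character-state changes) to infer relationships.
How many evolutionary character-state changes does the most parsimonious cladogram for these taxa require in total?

The outgroup has state '0' for every character, so '1' is the derived state throughout.
I (derived state '1') is unique to Beta (autapomorphy; uninformative for grouping).
II (derived state '1') is shared by Delta and Theta — a synapomorphy uniting that clade.
Only Beta, Delta, and Theta show the derived state '1' for III, supporting them as a clade.
Most parsimonious ingroup topology: (((Theta,Delta),Beta),Epsilon).
Changes per character on this tree: I: 1; II: 1; III: 1.
Total = 3.

3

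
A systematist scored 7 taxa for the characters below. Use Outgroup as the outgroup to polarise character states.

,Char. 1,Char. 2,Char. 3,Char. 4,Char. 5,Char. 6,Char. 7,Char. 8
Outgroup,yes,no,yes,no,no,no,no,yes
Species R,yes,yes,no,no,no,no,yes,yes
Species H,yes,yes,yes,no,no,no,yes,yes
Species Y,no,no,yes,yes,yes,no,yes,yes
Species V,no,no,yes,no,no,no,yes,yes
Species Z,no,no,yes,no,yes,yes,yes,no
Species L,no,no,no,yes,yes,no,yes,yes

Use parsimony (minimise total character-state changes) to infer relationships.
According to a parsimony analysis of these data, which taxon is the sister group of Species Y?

Character polarity is set by the outgroup: the derived state is whichever differs from the outgroup's state, so for Char. 1, Char. 3, Char. 8 the derived state is 'no', and for the remaining characters it is 'yes'.
Char. 1: derived state 'no' in Species L, Species V, Species Y, and Species Z only — synapomorphy for {Species L, Species V, Species Y, Species Z}.
Char. 2 (derived state 'yes') is shared by Species H and Species R — a synapomorphy uniting that clade.
Char. 3 (state 'no') occurs in Species L and Species R but conflicts with the nesting implied by the other characters — most parsimoniously interpreted as homoplasy.
Char. 4 (derived state 'yes') is shared by Species L and Species Y — a synapomorphy uniting that clade.
Char. 5 (derived state 'yes') is shared by Species L, Species Y, and Species Z — a synapomorphy uniting that clade.
Char. 6 (derived state 'yes') is unique to Species Z (autapomorphy; uninformative for grouping).
All ingroup taxa share the derived state 'yes' for Char. 7; it defines the ingroup but does not resolve relationships within it.
Char. 8: derived state 'no' in Species Z only — an autapomorphy, so it tells us nothing about relationships among taxa.
Most parsimonious ingroup topology: ((Species R,Species H),((Species Z,(Species L,Species Y)),Species V)).
Species Y and Species L form a cherry on this tree, so they are sister taxa.

Species L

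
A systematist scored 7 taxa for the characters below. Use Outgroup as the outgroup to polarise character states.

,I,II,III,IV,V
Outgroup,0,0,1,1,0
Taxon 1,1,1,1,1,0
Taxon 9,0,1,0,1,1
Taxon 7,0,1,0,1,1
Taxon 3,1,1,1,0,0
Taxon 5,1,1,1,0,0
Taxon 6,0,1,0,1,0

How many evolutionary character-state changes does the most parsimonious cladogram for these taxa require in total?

Character polarity is set by the outgroup: the derived state is whichever differs from the outgroup's state, so for III, IV the derived state is '0', and for the remaining characters it is '1'.
I (derived state '1') is shared by Taxon 1, Taxon 3, and Taxon 5 — a synapomorphy uniting that clade.
II (derived state '1') is shared by all ingroup taxa — unites the whole ingroup.
III: derived state '0' in Taxon 6, Taxon 7, and Taxon 9 only — synapomorphy for {Taxon 6, Taxon 7, Taxon 9}.
IV: derived state '0' in Taxon 3 and Taxon 5 only — synapomorphy for {Taxon 3, Taxon 5}.
Only Taxon 7 and Taxon 9 show the derived state '1' for V, supporting them as a clade.
Most parsimonious ingroup topology: ((Taxon 1,(Taxon 3,Taxon 5)),((Taxon 9,Taxon 7),Taxon 6)).
Changes per character on this tree: I: 1; II: 1; III: 1; IV: 1; V: 1.
Total = 5.

5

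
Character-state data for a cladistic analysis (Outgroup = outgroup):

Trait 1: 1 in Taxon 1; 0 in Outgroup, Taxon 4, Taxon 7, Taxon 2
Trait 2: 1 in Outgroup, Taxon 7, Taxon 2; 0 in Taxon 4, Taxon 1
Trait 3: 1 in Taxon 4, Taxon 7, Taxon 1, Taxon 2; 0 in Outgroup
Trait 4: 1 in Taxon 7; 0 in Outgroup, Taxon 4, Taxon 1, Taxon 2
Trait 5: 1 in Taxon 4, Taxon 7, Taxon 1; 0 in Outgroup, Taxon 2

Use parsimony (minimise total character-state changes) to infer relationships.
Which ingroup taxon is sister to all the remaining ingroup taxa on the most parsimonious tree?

Character polarity is set by the outgroup: the derived state is whichever differs from the outgroup's state, so for Trait 2 the derived state is '0', and for the remaining characters it is '1'.
Trait 1 (derived state '1') is unique to Taxon 1 (autapomorphy; uninformative for grouping).
Trait 2 (derived state '0') is shared by Taxon 1 and Taxon 4 — a synapomorphy uniting that clade.
All ingroup taxa share the derived state '1' for Trait 3; it defines the ingroup but does not resolve relationships within it.
Trait 4: derived state '1' in Taxon 7 only — an autapomorphy, so it tells us nothing about relationships among taxa.
Only Taxon 1, Taxon 4, and Taxon 7 show the derived state '1' for Trait 5, supporting them as a clade.
Most parsimonious ingroup topology: (((Taxon 4,Taxon 1),Taxon 7),Taxon 2).
Taxon 2 is sister to the clade containing all other ingroup taxa, so it is the earliest-diverging (most basal) ingroup lineage.

Taxon 2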